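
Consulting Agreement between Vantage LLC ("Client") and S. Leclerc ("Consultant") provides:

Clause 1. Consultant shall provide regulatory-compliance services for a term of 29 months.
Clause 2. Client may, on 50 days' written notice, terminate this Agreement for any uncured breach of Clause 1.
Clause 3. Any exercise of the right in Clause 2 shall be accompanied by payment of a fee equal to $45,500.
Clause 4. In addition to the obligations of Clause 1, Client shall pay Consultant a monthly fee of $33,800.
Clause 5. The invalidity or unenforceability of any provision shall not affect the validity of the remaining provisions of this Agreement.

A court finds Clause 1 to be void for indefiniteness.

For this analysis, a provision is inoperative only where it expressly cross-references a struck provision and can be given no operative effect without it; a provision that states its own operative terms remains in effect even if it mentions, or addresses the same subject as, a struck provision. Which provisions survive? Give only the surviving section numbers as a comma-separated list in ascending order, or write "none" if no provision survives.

Clause 1 is struck. Clause 2 merely fixes the termination right for breach of Clause 1; with Clause 1 gone it has nothing to operate on and falls away. Clause 3 operates only by reference to Clause 2, so it falls with Clause 2. Although Clause 4 refers to Clause 1, its operative terms do not depend on Clause 1, so it remains in effect. Clause 5 is a severability clause and preserves every provision that can still be given independent effect. Clause 4 and Clause 5 remain in effect.

4, 5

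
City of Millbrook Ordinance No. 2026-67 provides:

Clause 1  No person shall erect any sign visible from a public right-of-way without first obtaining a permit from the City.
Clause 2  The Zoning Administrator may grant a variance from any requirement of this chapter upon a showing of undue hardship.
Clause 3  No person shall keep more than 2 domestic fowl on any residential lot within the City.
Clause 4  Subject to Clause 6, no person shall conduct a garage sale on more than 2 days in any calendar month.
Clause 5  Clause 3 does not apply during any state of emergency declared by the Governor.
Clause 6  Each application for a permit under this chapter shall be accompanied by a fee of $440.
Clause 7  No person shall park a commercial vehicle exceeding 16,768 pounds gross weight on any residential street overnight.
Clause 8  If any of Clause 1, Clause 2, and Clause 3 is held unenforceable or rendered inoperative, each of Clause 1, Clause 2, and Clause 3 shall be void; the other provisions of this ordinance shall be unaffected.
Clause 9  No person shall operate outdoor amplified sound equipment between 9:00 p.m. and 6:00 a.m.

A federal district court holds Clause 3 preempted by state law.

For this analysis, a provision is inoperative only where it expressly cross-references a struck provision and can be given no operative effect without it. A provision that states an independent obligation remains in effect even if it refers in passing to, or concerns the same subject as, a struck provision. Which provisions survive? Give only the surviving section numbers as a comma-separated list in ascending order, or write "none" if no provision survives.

Clause 3 is struck. Clause 5 has no operative effect of its own apart from Clause 3 and is therefore inoperative. Clause 8 declares Clause 1, Clause 2, and Clause 3 mutually dependent; since one of them has fallen, all of them are of no effect. That brings down Clause 1 and Clause 2 as well. The remainder continues in force under Clause 8. The provisions still in force are Clause 4, Clause 6, Clause 7, Clause 8, and Clause 9.

4, 6, 7, 8, 9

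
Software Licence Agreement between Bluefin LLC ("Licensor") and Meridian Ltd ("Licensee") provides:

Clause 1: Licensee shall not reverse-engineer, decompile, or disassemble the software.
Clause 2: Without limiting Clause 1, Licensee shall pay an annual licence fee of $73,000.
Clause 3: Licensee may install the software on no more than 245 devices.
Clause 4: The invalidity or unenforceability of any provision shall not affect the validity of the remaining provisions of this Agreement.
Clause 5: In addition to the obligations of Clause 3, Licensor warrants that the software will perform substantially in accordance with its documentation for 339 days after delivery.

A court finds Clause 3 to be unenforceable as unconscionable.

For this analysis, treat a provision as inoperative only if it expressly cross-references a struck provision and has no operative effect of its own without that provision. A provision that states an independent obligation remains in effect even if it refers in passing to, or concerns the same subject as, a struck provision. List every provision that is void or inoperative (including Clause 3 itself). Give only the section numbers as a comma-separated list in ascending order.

3

Clause 3 is struck. Clause 5 mentions Clause 3 but its own obligation stands independently of Clause 3, so Clause 5 is not affected. Nothing else in the Agreement is defined by reference to Clause 3. Under the severability clause in Clause 4, the remaining provisions continue in force. That leaves Clause 1, Clause 2, Clause 4, and Clause 5 in effect.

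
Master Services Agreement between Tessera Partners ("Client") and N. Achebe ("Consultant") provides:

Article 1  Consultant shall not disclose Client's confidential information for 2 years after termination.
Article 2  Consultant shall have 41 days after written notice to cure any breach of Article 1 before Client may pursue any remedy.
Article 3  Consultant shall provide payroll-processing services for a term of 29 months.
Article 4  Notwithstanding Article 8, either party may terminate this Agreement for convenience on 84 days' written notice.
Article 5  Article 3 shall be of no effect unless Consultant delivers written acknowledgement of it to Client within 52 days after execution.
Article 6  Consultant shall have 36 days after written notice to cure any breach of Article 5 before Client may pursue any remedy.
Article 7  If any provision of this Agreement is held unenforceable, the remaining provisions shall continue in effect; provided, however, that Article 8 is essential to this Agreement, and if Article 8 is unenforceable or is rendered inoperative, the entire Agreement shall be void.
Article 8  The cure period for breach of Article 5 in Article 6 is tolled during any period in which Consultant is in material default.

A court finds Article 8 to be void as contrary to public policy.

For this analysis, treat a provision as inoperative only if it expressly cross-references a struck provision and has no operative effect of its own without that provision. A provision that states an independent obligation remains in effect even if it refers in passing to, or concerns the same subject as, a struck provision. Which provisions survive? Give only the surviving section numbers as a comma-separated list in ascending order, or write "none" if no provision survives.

none

Article 8 is struck. Nothing else in the Agreement is defined by reference to Article 8. Article 7 makes Article 8 an essential term, and Article 8 is the provision held invalid; under Article 7, the entire Agreement is therefore void. No provision of the Agreement survives.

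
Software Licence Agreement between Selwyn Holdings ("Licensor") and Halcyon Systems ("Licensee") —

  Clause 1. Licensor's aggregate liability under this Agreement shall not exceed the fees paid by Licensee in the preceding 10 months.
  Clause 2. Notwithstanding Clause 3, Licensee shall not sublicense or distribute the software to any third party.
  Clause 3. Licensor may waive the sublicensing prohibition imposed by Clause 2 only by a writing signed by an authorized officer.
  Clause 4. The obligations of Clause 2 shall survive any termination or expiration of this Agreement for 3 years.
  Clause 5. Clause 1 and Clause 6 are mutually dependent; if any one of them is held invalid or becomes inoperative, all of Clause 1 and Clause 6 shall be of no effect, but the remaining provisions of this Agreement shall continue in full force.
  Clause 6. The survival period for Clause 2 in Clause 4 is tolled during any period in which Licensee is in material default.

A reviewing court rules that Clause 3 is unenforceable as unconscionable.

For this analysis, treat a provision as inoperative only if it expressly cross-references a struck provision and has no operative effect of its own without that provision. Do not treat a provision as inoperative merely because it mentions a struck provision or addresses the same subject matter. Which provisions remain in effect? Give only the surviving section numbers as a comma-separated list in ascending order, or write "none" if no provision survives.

Clause 3 is struck. Although Clause 2 refers to Clause 3, its operative terms do not depend on Clause 3, so it remains in effect. No other provision's operative terms depend on Clause 3. Clause 5 ties Clause 1 and Clause 6 together, but none of those is affected here; the remaining provisions continue in force under Clause 5. The provisions still in force are Clause 1, Clause 2, Clause 4, Clause 5, and Clause 6.

1, 2, 4, 5, 6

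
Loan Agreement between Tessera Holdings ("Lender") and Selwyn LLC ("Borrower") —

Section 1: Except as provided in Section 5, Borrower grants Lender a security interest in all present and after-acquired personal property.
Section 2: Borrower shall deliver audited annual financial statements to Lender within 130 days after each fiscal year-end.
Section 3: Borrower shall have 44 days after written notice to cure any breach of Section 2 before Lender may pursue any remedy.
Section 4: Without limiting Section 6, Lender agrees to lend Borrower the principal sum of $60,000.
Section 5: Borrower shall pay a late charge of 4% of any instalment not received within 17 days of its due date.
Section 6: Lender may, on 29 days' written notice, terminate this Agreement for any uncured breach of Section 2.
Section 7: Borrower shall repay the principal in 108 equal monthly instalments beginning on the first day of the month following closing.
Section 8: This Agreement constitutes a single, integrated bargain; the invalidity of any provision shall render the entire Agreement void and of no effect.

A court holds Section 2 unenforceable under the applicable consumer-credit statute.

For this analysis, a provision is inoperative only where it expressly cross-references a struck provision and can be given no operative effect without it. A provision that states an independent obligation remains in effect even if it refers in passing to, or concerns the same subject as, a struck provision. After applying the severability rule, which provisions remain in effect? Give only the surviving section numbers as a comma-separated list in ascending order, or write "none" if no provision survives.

Section 2 is struck. Section 3 has no operative effect of its own apart from Section 2 and is therefore inoperative. Section 6 merely fixes the termination right for breach of Section 2; with Section 2 gone it has nothing to operate on and falls away. Section 8 provides that the Agreement is not severable, so the invalidity of any one provision voids the entire Agreement. No provision of the Agreement survives.

none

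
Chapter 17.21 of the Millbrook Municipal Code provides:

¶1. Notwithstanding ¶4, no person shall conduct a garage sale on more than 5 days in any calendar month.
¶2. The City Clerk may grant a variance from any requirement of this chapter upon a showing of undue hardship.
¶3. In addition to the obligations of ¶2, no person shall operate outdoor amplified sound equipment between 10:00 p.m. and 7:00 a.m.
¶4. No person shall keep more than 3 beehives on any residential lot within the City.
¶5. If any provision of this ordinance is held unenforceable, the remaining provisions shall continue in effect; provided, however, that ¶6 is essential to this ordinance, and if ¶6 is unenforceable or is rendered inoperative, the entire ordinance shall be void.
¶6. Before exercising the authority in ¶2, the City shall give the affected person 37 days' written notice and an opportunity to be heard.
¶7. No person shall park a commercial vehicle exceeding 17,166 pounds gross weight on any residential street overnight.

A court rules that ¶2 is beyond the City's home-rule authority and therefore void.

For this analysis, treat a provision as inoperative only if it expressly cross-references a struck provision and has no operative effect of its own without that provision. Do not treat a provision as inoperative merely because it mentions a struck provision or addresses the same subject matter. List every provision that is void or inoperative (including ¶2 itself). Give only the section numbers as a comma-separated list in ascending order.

¶2 is struck. ¶6 has no operative effect of its own apart from ¶2 and is therefore inoperative. ¶5 makes ¶6 an essential term, and ¶6 has been rendered inoperative by the cascade; under ¶5, the entire ordinance is therefore void. No provision of the ordinance survives.

1, 2, 3, 4, 5, 6, 7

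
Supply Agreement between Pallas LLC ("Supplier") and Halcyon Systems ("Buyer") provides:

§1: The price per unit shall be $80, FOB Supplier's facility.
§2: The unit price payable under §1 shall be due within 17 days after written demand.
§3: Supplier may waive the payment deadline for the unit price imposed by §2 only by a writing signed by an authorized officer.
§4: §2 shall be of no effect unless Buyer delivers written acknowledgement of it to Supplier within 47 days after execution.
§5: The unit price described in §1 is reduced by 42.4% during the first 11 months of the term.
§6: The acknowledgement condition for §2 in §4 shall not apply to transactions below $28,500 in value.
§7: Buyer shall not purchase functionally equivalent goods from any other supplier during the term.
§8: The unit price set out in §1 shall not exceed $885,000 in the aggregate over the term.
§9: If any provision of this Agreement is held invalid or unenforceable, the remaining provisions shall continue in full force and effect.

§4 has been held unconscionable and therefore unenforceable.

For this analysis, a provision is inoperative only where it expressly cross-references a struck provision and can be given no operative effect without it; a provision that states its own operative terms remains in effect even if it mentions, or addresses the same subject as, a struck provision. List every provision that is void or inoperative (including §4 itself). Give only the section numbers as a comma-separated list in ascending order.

§4 is struck. §6 does nothing except set the carve-out from the acknowledgement condition for §2 by reference to §4; with §4 gone it has no independent effect and is inoperative. §9 is a severability clause and preserves every provision that can still be given independent effect. That leaves §1, §2, §3, §5, §7, §8, and §9 in effect.

4, 6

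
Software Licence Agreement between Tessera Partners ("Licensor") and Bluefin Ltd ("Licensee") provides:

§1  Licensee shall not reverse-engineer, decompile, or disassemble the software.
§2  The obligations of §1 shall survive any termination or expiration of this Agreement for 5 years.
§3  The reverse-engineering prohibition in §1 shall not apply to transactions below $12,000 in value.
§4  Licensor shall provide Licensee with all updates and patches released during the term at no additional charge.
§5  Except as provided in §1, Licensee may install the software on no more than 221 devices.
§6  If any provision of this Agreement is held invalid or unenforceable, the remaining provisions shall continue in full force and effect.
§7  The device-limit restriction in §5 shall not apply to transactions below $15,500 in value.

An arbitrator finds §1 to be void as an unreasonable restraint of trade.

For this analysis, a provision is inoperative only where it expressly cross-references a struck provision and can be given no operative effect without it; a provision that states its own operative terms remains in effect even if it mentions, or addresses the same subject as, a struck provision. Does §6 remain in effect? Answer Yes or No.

§1 is struck. §2 operates only by reference to §1, so it falls with §1. §3 has no operative effect of its own apart from §1 and is therefore inoperative. Although §5 refers to §1, its operative terms do not depend on §1, so it remains in effect. Under the severability clause in §6, the remaining provisions continue in force. §4, §5, §6, and §7 remain in effect. §6 is among the surviving provisions, so the answer is yes.

Yes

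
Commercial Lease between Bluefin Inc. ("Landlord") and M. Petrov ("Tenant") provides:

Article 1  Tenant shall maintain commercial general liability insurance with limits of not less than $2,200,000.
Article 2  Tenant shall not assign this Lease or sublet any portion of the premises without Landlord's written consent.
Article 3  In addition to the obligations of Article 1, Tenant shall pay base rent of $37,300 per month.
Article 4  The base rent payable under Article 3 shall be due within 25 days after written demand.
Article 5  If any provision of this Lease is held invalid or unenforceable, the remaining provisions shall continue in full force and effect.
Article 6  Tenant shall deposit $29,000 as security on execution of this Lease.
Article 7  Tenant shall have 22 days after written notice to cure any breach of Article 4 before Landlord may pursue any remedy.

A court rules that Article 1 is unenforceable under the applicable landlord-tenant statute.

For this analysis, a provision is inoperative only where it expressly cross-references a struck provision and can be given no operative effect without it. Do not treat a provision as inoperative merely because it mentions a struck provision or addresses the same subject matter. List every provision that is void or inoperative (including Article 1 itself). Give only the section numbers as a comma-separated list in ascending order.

Article 1 is struck. Although Article 3 refers to Article 1, its operative terms do not depend on Article 1, so it remains in effect. No other provision's operative terms depend on Article 1. Under the severability clause in Article 5, the remaining provisions continue in force. The provisions still in force are Article 2, Article 3, Article 4, Article 5, Article 6, and Article 7.

1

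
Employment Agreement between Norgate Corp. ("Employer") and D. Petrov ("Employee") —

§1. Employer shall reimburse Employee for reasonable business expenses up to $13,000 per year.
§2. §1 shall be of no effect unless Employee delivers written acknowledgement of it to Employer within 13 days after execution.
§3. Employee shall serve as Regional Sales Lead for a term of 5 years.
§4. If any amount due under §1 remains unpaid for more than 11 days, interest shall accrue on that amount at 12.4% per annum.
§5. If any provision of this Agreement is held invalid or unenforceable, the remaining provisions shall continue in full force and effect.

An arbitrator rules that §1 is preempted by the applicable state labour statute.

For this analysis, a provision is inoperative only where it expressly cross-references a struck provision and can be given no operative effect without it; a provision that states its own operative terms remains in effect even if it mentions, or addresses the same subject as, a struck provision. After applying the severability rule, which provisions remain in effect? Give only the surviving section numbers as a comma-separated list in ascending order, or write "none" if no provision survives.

3, 5

§1 is struck. §2 operates only by reference to §1, so it falls with §1. §4 does nothing except set the default interest on the expense-reimbursement cap by reference to §1; with §1 gone it has no independent effect and is inoperative. Under the severability clause in §5, the remaining provisions continue in force. §3 and §5 remain in effect.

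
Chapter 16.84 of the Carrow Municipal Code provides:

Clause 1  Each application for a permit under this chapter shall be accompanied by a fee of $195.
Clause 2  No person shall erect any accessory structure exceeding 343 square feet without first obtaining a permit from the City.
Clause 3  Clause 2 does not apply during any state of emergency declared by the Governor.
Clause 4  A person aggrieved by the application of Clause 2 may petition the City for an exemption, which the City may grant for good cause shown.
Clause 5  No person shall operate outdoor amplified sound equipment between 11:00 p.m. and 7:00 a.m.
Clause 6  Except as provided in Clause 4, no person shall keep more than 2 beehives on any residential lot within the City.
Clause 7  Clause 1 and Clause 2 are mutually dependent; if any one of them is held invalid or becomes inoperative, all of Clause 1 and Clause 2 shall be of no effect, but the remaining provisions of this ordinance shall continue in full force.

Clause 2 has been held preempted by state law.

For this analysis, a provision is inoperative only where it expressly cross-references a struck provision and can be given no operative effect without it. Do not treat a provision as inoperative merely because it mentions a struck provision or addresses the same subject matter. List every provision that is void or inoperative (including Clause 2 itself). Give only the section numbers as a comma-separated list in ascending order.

1, 2, 3, 4

Clause 2 is struck. Clause 3 operates only by reference to Clause 2, so it falls with Clause 2. Clause 4 has no operative effect of its own apart from Clause 2 and is therefore inoperative. Clause 6 mentions Clause 4 but its own obligation stands independently of Clause 4, so Clause 6 is not affected. Clause 7 declares Clause 1 and Clause 2 mutually dependent; since one of them has fallen, all of them are of no effect. That brings down Clause 1 as well. The remainder continues in force under Clause 7. That leaves Clause 5, Clause 6, and Clause 7 in effect.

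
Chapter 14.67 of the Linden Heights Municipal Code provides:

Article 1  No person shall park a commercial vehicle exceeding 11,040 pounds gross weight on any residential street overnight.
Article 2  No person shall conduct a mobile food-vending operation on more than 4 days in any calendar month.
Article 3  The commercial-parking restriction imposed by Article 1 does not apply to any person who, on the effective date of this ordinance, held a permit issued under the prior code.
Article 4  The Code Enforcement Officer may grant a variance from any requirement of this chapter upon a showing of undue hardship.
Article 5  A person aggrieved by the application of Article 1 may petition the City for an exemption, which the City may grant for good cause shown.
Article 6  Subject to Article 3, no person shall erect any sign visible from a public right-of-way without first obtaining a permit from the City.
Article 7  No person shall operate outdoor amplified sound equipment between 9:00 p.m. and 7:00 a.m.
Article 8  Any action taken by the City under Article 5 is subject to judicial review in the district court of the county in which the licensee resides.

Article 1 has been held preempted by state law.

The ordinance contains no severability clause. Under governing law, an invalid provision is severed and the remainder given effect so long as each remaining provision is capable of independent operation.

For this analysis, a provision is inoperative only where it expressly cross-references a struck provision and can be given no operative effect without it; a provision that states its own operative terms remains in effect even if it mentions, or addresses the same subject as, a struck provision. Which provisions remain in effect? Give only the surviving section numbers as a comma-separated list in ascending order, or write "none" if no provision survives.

2, 4, 6, 7

Article 1 is struck. Article 3 merely fixes the grandfather exemption from Article 1; with Article 1 gone it has nothing to operate on and falls away. Article 5 has no operative effect of its own apart from Article 1 and is therefore inoperative. Article 8 has no operative effect of its own apart from Article 5 and is therefore inoperative. Article 6 mentions Article 3 but its own obligation stands independently of Article 3, so Article 6 is not affected. Under the stated default rule, only provisions that cannot operate independently fall away; the rest are enforced. The provisions still in force are Article 2, Article 4, Article 6, and Article 7.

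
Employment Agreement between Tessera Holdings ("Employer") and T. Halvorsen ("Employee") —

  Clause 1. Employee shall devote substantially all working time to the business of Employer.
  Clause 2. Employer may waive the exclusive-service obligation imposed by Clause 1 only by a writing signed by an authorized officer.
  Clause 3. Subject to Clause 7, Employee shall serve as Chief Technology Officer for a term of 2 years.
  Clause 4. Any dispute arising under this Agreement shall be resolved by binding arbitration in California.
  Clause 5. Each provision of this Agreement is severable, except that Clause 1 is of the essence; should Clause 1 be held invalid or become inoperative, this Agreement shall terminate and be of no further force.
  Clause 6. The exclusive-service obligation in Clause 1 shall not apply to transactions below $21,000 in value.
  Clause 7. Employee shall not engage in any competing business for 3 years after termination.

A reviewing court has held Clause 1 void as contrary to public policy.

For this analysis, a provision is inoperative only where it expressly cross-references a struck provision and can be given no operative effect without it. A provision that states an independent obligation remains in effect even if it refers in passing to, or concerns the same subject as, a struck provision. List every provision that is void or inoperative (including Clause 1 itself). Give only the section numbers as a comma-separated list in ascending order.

1, 2, 3, 4, 5, 6, 7

Clause 1 is struck. Clause 2 operates only by reference to Clause 1, so it falls with Clause 1. Clause 6 does nothing except set the carve-out from the exclusive-service obligation by reference to Clause 1; with Clause 1 gone it has no independent effect and is inoperative. Clause 5 makes Clause 1 an essential term, and Clause 1 is the provision held invalid; under Clause 5, the entire Agreement is therefore void. No provision of the Agreement survives.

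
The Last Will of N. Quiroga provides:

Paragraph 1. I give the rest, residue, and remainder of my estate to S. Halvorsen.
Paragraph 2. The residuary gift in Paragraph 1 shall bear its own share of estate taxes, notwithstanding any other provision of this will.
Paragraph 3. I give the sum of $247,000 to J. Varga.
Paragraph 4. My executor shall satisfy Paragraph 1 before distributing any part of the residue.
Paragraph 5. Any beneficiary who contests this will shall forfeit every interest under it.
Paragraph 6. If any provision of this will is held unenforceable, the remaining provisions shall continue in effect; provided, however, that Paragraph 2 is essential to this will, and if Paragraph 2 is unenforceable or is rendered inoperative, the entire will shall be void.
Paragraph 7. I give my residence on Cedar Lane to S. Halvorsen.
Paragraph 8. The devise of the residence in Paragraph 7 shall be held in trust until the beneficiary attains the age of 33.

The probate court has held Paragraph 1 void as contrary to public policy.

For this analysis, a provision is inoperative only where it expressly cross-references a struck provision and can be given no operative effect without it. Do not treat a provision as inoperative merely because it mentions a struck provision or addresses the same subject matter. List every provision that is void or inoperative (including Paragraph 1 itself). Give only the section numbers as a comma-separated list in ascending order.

Paragraph 1 is struck. Paragraph 2 merely fixes the tax charge on Paragraph 1; with Paragraph 1 gone it has nothing to operate on and falls away. Paragraph 4 has no operative effect of its own apart from Paragraph 1 and is therefore inoperative. Paragraph 6 makes Paragraph 2 an essential term, and Paragraph 2 has been rendered inoperative by the cascade; under Paragraph 6, the entire will is therefore void. No provision of the will survives.

1, 2, 3, 4, 5, 6, 7, 8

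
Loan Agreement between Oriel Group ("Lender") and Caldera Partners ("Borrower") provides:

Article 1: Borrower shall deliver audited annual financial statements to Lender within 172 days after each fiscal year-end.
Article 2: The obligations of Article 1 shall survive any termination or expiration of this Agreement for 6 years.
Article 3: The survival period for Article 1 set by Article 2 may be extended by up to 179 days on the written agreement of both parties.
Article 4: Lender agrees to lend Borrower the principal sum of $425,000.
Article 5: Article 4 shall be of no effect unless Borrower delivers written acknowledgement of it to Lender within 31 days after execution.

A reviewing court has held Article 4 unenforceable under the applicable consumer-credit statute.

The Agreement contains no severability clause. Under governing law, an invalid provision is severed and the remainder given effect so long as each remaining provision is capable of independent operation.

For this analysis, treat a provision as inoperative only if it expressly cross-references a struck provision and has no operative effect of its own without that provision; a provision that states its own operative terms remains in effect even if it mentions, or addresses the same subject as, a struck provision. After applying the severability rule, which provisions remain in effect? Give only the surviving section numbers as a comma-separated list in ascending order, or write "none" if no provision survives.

Article 4 is struck. Article 5 operates only by reference to Article 4, so it falls with Article 4. Under the stated default rule, only provisions that cannot operate independently fall away; the rest are enforced. Article 1, Article 2, and Article 3 remain in effect.

1, 2, 3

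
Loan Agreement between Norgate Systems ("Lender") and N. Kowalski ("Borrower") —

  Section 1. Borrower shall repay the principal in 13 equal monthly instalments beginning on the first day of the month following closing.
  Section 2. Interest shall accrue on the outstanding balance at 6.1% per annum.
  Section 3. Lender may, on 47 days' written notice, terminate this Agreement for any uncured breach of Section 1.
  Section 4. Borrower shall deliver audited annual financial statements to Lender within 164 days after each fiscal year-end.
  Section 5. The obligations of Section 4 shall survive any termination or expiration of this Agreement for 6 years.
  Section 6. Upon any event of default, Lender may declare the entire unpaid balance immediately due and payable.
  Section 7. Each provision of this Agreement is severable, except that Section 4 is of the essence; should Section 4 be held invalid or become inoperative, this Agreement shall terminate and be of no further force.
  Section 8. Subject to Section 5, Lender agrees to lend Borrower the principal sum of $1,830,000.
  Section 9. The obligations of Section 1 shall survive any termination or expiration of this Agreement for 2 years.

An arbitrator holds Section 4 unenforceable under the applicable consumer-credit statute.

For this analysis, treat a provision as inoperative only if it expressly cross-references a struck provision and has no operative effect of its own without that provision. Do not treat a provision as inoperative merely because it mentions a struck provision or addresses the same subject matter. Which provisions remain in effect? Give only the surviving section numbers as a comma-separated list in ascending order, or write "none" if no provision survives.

none

Section 4 is struck. Section 5 operates only by reference to Section 4, so it falls with Section 4. Section 7 makes Section 4 an essential term, and Section 4 is the provision held invalid; under Section 7, the entire Agreement is therefore void. No provision of the Agreement survives.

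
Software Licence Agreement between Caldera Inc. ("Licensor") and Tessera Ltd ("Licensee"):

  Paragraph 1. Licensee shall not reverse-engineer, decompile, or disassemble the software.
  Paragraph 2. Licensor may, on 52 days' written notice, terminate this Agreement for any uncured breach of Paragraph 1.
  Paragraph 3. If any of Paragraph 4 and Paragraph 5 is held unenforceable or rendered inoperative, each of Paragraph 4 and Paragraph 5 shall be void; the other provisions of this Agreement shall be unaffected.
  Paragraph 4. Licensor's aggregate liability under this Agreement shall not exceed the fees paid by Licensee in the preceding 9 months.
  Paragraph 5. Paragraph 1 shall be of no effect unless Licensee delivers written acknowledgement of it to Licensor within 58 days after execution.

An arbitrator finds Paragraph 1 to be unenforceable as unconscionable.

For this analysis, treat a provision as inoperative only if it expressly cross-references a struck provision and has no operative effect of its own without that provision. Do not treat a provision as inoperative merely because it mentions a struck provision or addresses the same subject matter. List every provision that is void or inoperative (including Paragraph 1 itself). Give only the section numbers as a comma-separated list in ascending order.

Paragraph 1 is struck. Paragraph 2 operates only by reference to Paragraph 1, so it falls with Paragraph 1. The only function of Paragraph 5 is the acknowledgement condition for Paragraph 1, so it cannot stand once Paragraph 1 is removed. Paragraph 3 declares Paragraph 4 and Paragraph 5 mutually dependent; since one of them has fallen, all of them are of no effect. That brings down Paragraph 4 as well. The remainder continues in force under Paragraph 3. Only Paragraph 3 remains in effect.

1, 2, 4, 5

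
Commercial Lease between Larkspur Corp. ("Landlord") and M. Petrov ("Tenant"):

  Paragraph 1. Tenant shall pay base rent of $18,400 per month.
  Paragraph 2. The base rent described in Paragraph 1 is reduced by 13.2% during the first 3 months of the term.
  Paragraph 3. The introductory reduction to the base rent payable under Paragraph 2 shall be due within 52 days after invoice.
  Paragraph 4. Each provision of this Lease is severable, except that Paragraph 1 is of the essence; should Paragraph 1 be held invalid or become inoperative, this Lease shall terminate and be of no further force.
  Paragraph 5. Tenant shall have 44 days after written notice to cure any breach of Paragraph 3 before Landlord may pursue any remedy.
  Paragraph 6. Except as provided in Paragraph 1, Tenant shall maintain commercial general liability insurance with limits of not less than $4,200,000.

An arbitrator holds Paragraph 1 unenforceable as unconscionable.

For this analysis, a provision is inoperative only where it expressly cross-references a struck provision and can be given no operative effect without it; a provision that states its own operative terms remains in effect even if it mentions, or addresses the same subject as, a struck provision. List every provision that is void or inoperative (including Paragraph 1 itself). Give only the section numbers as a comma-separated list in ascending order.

1, 2, 3, 4, 5, 6

Paragraph 1 is struck. Paragraph 2 has no operative effect of its own apart from Paragraph 1 and is therefore inoperative. Paragraph 3 operates only by reference to Paragraph 2, so it falls with Paragraph 2. The only function of Paragraph 5 is the cure period for breach of Paragraph 3, so it cannot stand once Paragraph 3 is removed. Paragraph 4 makes Paragraph 1 an essential term, and Paragraph 1 is the provision held invalid; under Paragraph 4, the entire Lease is therefore void. No provision of the Lease survives.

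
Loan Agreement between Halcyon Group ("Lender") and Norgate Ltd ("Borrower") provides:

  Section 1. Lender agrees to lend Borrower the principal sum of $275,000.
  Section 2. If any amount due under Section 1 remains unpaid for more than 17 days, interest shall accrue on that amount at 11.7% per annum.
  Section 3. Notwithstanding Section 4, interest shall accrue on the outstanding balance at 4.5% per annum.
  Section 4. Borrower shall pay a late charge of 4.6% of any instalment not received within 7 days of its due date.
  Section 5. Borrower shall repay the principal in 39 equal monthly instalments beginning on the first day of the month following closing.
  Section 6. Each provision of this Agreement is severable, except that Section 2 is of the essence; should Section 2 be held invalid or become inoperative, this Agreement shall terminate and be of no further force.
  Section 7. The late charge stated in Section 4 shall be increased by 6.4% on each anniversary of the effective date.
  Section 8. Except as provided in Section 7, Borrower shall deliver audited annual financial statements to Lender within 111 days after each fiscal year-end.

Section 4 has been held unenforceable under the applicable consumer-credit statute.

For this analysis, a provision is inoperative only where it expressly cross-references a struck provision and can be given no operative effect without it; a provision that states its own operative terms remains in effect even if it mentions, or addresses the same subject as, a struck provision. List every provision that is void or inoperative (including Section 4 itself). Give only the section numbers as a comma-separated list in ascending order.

Section 4 is struck. Section 7 does nothing except set the escalation of the late charge by reference to Section 4; with Section 4 gone it has no independent effect and is inoperative. Section 8 mentions Section 7 but its own obligation stands independently of Section 7, so Section 8 is not affected. Although Section 3 refers to Section 4, its operative terms do not depend on Section 4, so it remains in effect. Section 6 makes Section 2 an essential term, but Section 2 is unaffected, so the severability proviso in Section 6 preserves the remaining provisions. That leaves Section 1, Section 2, Section 3, Section 5, Section 6, and Section 8 in effect.

4, 7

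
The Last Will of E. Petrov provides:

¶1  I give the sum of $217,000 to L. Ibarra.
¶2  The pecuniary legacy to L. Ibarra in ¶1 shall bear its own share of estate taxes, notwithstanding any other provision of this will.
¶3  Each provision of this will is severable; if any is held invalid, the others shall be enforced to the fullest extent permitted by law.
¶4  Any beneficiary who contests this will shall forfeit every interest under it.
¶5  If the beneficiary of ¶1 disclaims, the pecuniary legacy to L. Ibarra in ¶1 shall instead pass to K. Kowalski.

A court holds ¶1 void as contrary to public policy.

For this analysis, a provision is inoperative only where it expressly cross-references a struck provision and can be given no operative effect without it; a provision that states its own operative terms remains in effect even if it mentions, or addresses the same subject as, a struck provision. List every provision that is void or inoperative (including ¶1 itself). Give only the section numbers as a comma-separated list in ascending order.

1, 2, 5

¶1 is struck. The only function of ¶2 is the tax charge on ¶1, so it cannot stand once ¶1 is removed. ¶5 operates only by reference to ¶1, so it falls with ¶1. Under the severability clause in ¶3, the remaining provisions continue in force. The provisions still in force are ¶3 and ¶4.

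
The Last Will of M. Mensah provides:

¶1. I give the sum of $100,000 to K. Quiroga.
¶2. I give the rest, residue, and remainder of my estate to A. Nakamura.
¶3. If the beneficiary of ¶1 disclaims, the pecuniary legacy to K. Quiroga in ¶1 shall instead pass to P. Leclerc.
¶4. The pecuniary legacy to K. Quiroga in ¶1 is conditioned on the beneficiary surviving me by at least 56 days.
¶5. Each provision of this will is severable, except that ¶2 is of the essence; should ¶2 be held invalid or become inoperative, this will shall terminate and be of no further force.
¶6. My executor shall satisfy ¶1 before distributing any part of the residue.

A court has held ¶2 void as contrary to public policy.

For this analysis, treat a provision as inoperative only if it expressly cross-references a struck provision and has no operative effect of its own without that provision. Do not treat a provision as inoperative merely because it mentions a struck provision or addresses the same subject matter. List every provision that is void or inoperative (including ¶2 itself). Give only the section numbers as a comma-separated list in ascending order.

¶2 is struck. No other provision's operative terms depend on ¶2. ¶5 makes ¶2 an essential term, and ¶2 is the provision held invalid; under ¶5, the entire will is therefore void. No provision of the will survives.

1, 2, 3, 4, 5, 6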